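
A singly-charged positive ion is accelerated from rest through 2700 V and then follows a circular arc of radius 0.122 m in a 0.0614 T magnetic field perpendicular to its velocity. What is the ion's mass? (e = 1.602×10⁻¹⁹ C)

m ≈ 1.66×10⁻²⁷ kg

Combine |q|V = ½mv² and r = mv/(|q|B): eliminate v to get m = qB²r²/(2V).
m = (1.602×10⁻¹⁹)(0.0614)²(0.122)²/(2·2700) ≈ 1.66×10⁻²⁷ kg.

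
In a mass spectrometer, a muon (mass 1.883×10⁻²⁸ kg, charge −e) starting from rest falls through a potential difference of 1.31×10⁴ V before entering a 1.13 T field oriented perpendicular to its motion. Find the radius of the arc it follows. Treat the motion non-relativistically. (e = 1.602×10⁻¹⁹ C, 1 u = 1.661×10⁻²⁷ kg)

r ≈ 4.91×10⁻³ m

Acceleration: |q|V = ½mv² ⇒ v = √(2|q|V/m) = √(2·1.602×10⁻¹⁹·1.31×10⁴/1.883×10⁻²⁸) ≈ 4.721×10⁶ m/s.
In the field: r = mv/(|q|B) = (1.883×10⁻²⁸)(4.721×10⁶)/((1.602×10⁻¹⁹)(1.13)) ≈ 4.91×10⁻³ m.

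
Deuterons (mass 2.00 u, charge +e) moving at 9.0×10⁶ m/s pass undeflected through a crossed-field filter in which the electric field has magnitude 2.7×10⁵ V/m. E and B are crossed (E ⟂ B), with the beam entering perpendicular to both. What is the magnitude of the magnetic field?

Balance of forces in the selector: qE = qvB ⇒ B = E/v.
B = 2.7×10⁵/9.0×10⁶ = 0.030 T.

B = 0.030 T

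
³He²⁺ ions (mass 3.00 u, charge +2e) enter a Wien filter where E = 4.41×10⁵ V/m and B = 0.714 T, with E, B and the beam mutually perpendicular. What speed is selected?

v = 6.18×10⁵ m/s

Zero net Lorentz force requires |qE| = |q v×B|, i.e. E = vB.
v = E/B = 4.41×10⁵/0.714 = 6.18×10⁵ m/s.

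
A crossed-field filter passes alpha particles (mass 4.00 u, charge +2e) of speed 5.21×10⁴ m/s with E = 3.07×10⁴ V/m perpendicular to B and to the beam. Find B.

Balance of forces in the selector: qE = qvB ⇒ B = E/v.
B = 3.07×10⁴/5.21×10⁴ = 0.589 T.

B = 0.589 T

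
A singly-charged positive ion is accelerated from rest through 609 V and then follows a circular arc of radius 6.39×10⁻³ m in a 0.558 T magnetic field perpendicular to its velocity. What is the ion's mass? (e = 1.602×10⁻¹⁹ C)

Combine |q|V = ½mv² and r = mv/(|q|B): eliminate v to get m = qB²r²/(2V).
m = (1.602×10⁻¹⁹)(0.558)²(6.39×10⁻³)²/(2·609) ≈ 1.67×10⁻²⁷ kg.

m ≈ 1.67×10⁻²⁷ kg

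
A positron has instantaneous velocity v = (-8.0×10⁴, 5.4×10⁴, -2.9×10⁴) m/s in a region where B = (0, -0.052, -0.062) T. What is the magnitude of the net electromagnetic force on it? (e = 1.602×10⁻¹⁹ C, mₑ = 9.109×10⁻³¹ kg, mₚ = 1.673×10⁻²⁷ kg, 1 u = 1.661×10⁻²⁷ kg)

v×B = (-4860, -4960, 4160) N/C.
F = q v×B = (1.602×10⁻¹⁹ C)·(-4860, -4960, 4160) = (-7.78×10⁻¹⁶, -7.95×10⁻¹⁶, 6.66×10⁻¹⁶) N.
|F| = 1.30×10⁻¹⁵ N.

|F| ≈ 1.30×10⁻¹⁵ N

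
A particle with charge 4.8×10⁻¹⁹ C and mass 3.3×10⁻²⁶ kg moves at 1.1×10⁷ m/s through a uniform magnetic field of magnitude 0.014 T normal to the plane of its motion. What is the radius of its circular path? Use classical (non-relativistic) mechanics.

The magnetic force provides the centripetal force: |q|vB = mv²/r.
r = mv/(|q|B) = (3.3×10⁻²⁶)(1.1×10⁷)/((4.8×10⁻¹⁹)(0.014)) ≈ 54 m.

r ≈ 54 m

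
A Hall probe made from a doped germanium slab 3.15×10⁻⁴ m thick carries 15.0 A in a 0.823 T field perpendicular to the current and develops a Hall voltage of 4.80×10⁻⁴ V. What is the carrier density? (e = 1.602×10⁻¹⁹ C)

n ≈ 5.10×10²⁶ m⁻³

From V_H = IB/(n e t), n = IB/(V_H e t).
n = (15.0)(0.823)/((4.80×10⁻⁴)(1.602×10⁻¹⁹)(3.15×10⁻⁴)) ≈ 5.10×10²⁶ m⁻³.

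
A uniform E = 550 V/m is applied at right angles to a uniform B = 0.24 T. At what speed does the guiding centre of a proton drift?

v_d ≈ 2300 m/s

The steady drift has the magnetic force balancing the electric force, so v_d = E/B.
v_d = 550/0.24 = 2300 m/s.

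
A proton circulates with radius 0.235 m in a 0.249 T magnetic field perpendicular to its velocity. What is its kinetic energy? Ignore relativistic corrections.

v = |q|Br/m, then KE = ½mv² = (qBr)²/(2m).
v = (1.602×10⁻¹⁹)(0.249)(0.235)/1.673×10⁻²⁷ ≈ 5.603×10⁶ m/s.
KE = ½(1.673×10⁻²⁷)(5.603×10⁶)² ≈ 2.63×10⁻¹⁴ J = 1.64×10⁵ eV.

KE ≈ 1.64×10⁵ eV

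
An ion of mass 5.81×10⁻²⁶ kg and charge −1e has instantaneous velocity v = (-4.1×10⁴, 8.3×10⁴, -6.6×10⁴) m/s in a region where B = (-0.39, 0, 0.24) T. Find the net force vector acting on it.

v×B = (1.99×10⁴, 3.56×10⁴, 3.24×10⁴) N/C.
F = q v×B = (−1.602×10⁻¹⁹ C)·(1.99×10⁴, 3.56×10⁴, 3.24×10⁴) = (-3.19×10⁻¹⁵, -5.70×10⁻¹⁵, -5.19×10⁻¹⁵) N.

F ≈ (-3.19×10⁻¹⁵, -5.70×10⁻¹⁵, -5.19×10⁻¹⁵) N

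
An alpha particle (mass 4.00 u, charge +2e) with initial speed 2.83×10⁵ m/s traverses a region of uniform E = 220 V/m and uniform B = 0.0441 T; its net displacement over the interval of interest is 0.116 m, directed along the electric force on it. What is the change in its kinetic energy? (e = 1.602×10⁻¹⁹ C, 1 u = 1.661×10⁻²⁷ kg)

ΔKE ≈ 8.18×10⁻¹⁸ J

The magnetic force is always ⟂ v and does no work; only the electric force changes KE.
ΔKE = F_E · d = |q|E d = (3.204×10⁻¹⁹)(220)(0.116) ≈ 8.18×10⁻¹⁸ J.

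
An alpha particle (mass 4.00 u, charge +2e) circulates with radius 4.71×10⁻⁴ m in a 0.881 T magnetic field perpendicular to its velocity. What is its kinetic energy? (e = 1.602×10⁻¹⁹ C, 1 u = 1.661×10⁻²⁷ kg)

KE ≈ 1.33×10⁻¹⁸ J

v = |q|Br/m, then KE = ½mv² = (qBr)²/(2m).
v = (3.204×10⁻¹⁹)(0.881)(4.71×10⁻⁴)/6.644×10⁻²⁷ ≈ 2.001×10⁴ m/s.
KE = ½(6.644×10⁻²⁷)(2.001×10⁴)² ≈ 1.33×10⁻¹⁸ J.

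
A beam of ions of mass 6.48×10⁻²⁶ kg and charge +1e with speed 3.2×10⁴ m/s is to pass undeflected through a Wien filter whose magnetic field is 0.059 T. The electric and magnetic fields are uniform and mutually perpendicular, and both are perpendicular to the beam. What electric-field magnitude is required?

E = 1900 V/m

For straight-line motion qE = qvB, so E = vB.
E = 3.2×10⁴ × 0.059 = 1900 V/m.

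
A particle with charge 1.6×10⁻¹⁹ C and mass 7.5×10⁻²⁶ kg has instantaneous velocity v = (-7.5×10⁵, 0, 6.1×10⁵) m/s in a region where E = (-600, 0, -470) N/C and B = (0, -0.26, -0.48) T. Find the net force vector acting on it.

v×B = (1.59×10⁵, -3.60×10⁵, 1.95×10⁵) N/C.
E + v×B = (1.58×10⁵, -3.60×10⁵, 1.95×10⁵) N/C.
F = q(E + v×B) = (1.6×10⁻¹⁹ C)·(1.58×10⁵, -3.60×10⁵, 1.95×10⁵) = (2.53×10⁻¹⁴, -5.76×10⁻¹⁴, 3.11×10⁻¹⁴) N.

F ≈ (2.53×10⁻¹⁴, -5.76×10⁻¹⁴, 3.11×10⁻¹⁴) N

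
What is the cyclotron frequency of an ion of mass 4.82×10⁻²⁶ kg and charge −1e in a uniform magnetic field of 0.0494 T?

f ≈ 2.61×10⁴ Hz

f = |q|B/(2πm).
f = (1.602×10⁻¹⁹)(0.0494)/(2π·4.82×10⁻²⁶) ≈ 2.61×10⁴ Hz.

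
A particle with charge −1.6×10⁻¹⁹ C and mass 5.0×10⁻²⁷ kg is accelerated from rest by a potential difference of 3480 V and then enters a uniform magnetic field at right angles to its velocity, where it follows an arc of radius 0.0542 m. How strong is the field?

B ≈ 0.272 T

v = √(2|q|V/m) = √(2·1.6×10⁻¹⁹·3480/5.0×10⁻²⁷) ≈ 4.719×10⁵ m/s.
B = mv/(|q|r) = (5.0×10⁻²⁷)(4.719×10⁵)/((1.6×10⁻¹⁹)(0.0542)) ≈ 0.272 T.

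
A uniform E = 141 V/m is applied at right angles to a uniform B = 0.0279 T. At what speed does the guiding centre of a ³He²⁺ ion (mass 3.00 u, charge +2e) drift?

In crossed fields the guiding centre drifts at v_d = |E×B|/B² = E/B, independent of charge and mass.
v_d = 141/0.0279 = 5050 m/s.

v_d ≈ 5050 m/s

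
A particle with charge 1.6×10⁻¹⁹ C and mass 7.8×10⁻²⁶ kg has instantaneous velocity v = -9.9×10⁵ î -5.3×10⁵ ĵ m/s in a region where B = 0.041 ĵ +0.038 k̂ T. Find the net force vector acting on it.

v×B = (-2.01×10⁴, 3.76×10⁴, -4.06×10⁴) N/C.
F = q v×B = (1.6×10⁻¹⁹ C)·(-2.01×10⁴, 3.76×10⁴, -4.06×10⁴) = (-3.22×10⁻¹⁵, 6.02×10⁻¹⁵, -6.49×10⁻¹⁵) N.

F ≈ (-3.22×10⁻¹⁵, 6.02×10⁻¹⁵, -6.49×10⁻¹⁵) N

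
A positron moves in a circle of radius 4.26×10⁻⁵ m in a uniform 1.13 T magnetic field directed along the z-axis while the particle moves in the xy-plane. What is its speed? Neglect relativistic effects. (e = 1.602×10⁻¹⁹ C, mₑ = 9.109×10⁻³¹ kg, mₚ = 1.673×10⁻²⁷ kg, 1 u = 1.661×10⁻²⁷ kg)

v ≈ 8.47×10⁶ m/s

From |q|vB = mv²/r, v = |q|Br/m.
v = (1.602×10⁻¹⁹)(1.13)(4.26×10⁻⁵)/9.109×10⁻³¹ ≈ 8.47×10⁶ m/s.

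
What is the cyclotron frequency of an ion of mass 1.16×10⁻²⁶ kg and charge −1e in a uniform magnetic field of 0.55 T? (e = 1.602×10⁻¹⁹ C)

f = |q|B/(2πm).
f = (1.602×10⁻¹⁹)(0.55)/(2π·1.16×10⁻²⁶) ≈ 1.2×10⁶ Hz.

f ≈ 1.2×10⁶ Hz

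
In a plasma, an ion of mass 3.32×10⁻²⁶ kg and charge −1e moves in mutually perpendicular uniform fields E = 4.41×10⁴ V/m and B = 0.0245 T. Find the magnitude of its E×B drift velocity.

v_d ≈ 1.80×10⁶ m/s

The steady drift has the magnetic force balancing the electric force, so v_d = E/B.
v_d = 4.41×10⁴/0.0245 = 1.80×10⁶ m/s.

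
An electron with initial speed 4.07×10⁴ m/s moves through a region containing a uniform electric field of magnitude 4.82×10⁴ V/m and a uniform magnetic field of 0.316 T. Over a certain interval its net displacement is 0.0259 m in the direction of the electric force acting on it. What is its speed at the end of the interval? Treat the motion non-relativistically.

B does no work; ΔKE = |q|E d.
½mv_f² = ½mv₀² + |q|Ed = ½(9.109×10⁻³¹)(4.07×10⁴)² + (1.602×10⁻¹⁹)(4.82×10⁴)(0.0259) ≈ 7.544×10⁻²² J + 2.000×10⁻¹⁶ J ≈ 2.000×10⁻¹⁶ J.
v_f = √(2·2.000×10⁻¹⁶/9.109×10⁻³¹) ≈ 2.10×10⁷ m/s.

v_f ≈ 2.10×10⁷ m/s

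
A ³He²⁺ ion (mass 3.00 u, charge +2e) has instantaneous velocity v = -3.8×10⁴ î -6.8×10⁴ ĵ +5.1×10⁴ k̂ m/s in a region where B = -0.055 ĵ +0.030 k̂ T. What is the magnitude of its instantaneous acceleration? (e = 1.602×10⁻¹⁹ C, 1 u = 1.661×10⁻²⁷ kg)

|a| ≈ 1.61×10¹¹ m/s²

v×B = (765, 1140, 2090) N/C.
F = q v×B = (3.204×10⁻¹⁹ C)·(765, 1140, 2090) = (2.45×10⁻¹⁶, 3.65×10⁻¹⁶, 6.70×10⁻¹⁶) N.
|a| = |F|/m = 8.012×10⁻¹⁶/4.983×10⁻²⁷ ≈ 1.61×10¹¹ m/s².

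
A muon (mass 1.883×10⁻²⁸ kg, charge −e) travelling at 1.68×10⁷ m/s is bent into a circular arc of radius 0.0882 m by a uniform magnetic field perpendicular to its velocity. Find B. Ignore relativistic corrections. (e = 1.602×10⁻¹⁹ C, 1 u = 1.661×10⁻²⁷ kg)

From |q|vB = mv²/r, B = mv/(|q|r).
B = (1.883×10⁻²⁸)(1.68×10⁷)/((1.602×10⁻¹⁹)(0.0882)) ≈ 0.224 T.

B ≈ 0.224 T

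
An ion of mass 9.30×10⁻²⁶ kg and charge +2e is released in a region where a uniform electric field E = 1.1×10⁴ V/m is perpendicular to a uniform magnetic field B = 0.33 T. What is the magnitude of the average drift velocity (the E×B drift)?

v_d ≈ 3.3×10⁴ m/s

The E×B drift speed is v_d = E/B.
v_d = 1.1×10⁴/0.33 = 3.3×10⁴ m/s.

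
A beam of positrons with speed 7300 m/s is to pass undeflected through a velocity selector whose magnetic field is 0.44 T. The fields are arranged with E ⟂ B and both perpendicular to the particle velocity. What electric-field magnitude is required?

E = 3200 V/m

For straight-line motion qE = qvB, so E = vB.
E = 7300 × 0.44 = 3200 V/m.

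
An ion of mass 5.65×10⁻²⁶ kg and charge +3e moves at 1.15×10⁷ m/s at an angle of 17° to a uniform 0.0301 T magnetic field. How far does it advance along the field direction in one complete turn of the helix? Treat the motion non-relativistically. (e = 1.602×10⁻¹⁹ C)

p ≈ 270 m

v∥ = v cosθ = 1.15×10⁷·cos17° ≈ 1.100×10⁷ m/s.
T = 2πm/(|q|B) = 2π(5.65×10⁻²⁶)/((4.806×10⁻¹⁹)(0.0301)) ≈ 2.454×10⁻⁵ s.
pitch = v∥ T = (1.100×10⁷)(2.454×10⁻⁵) ≈ 270 m.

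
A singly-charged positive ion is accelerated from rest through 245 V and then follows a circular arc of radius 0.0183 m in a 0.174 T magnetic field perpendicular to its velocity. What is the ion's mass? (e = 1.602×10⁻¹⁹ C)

m ≈ 3.31×10⁻²⁷ kg

Combine |q|V = ½mv² and r = mv/(|q|B): eliminate v to get m = qB²r²/(2V).
m = (1.602×10⁻¹⁹)(0.174)²(0.0183)²/(2·245) ≈ 3.31×10⁻²⁷ kg.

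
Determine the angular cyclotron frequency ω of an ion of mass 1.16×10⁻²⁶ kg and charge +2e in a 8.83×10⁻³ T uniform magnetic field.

ω ≈ 2.44×10⁵ rad/s

ω = |q|B/m.
ω = (3.204×10⁻¹⁹)(8.83×10⁻³)/1.16×10⁻²⁶ ≈ 2.44×10⁵ rad/s.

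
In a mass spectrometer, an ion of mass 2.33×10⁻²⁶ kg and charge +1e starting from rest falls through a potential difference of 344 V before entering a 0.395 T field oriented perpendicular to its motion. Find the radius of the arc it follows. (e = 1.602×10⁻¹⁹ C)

Acceleration: |q|V = ½mv² ⇒ v = √(2|q|V/m) = √(2·1.602×10⁻¹⁹·344/2.33×10⁻²⁶) ≈ 6.878×10⁴ m/s.
In the field: r = mv/(|q|B) = (2.33×10⁻²⁶)(6.878×10⁴)/((1.602×10⁻¹⁹)(0.395)) ≈ 0.0253 m.

r ≈ 0.0253 m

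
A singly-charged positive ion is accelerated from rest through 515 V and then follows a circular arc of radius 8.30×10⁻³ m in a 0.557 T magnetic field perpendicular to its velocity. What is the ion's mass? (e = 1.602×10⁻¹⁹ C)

m ≈ 3.32×10⁻²⁷ kg

Combine |q|V = ½mv² and r = mv/(|q|B): eliminate v to get m = qB²r²/(2V).
m = (1.602×10⁻¹⁹)(0.557)²(8.30×10⁻³)²/(2·515) ≈ 3.32×10⁻²⁷ kg.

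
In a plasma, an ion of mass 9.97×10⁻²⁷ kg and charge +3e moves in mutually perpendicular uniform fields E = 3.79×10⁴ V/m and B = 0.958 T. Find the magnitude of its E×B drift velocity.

The E×B drift speed is v_d = E/B.
v_d = 3.79×10⁴/0.958 = 3.96×10⁴ m/s.

v_d ≈ 3.96×10⁴ m/s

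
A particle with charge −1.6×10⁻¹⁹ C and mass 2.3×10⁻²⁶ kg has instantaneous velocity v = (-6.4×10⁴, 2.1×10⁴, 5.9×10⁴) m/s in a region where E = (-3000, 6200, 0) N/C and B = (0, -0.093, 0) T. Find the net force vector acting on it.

v×B = (5490, 0, 5950) N/C.
E + v×B = (2490, 6200, 5950) N/C.
F = q(E + v×B) = (−1.6×10⁻¹⁹ C)·(2490, 6200, 5950) = (-3.98×10⁻¹⁶, -9.92×10⁻¹⁶, -9.52×10⁻¹⁶) N.

F ≈ (-3.98×10⁻¹⁶, -9.92×10⁻¹⁶, -9.52×10⁻¹⁶) N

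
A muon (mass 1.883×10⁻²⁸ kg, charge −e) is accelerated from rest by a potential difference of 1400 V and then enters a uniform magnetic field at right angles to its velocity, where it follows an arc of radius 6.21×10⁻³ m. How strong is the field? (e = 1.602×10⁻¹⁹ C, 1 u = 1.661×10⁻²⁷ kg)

B ≈ 0.292 T

v = √(2|q|V/m) = √(2·1.602×10⁻¹⁹·1400/1.883×10⁻²⁸) ≈ 1.543×10⁶ m/s.
B = mv/(|q|r) = (1.883×10⁻²⁸)(1.543×10⁶)/((1.602×10⁻¹⁹)(6.21×10⁻³)) ≈ 0.292 T.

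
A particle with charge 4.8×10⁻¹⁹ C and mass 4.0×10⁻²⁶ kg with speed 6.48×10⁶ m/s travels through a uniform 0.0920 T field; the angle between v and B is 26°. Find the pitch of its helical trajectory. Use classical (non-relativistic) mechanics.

p ≈ 33.1 m

v∥ = v cosθ = 6.48×10⁶·cos26° ≈ 5.824×10⁶ m/s.
T = 2πm/(|q|B) = 2π(4.0×10⁻²⁶)/((4.8×10⁻¹⁹)(0.0920)) ≈ 5.691×10⁻⁶ s.
pitch = v∥ T = (5.824×10⁶)(5.691×10⁻⁶) ≈ 33.1 m.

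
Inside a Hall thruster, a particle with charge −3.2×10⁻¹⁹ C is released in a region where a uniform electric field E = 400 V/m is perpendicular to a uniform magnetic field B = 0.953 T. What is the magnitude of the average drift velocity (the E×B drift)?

v_d ≈ 420 m/s

The steady drift has the magnetic force balancing the electric force, so v_d = E/B.
v_d = 400/0.953 = 420 m/s.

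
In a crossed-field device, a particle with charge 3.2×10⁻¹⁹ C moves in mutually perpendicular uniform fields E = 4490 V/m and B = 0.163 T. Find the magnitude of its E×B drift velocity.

In crossed fields the guiding centre drifts at v_d = |E×B|/B² = E/B, independent of charge and mass.
v_d = 4490/0.163 = 2.75×10⁴ m/s.

v_d ≈ 2.75×10⁴ m/s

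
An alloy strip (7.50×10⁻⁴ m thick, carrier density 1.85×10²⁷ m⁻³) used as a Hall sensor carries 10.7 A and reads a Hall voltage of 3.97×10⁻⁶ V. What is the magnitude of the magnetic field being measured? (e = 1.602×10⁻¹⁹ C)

From V_H = IB/(n e t), B = V_H n e t / I.
B = (3.97×10⁻⁶)(1.85×10²⁷)(1.602×10⁻¹⁹)(7.50×10⁻⁴)/10.7 ≈ 0.0825 T.

B ≈ 0.0825 T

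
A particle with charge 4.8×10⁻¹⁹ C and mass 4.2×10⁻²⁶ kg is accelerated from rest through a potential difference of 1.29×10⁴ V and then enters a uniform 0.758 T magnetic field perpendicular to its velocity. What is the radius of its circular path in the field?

Acceleration: |q|V = ½mv² ⇒ v = √(2|q|V/m) = √(2·4.8×10⁻¹⁹·1.29×10⁴/4.2×10⁻²⁶) ≈ 5.430×10⁵ m/s.
In the field: r = mv/(|q|B) = (4.2×10⁻²⁶)(5.430×10⁵)/((4.8×10⁻¹⁹)(0.758)) ≈ 0.0627 m.

r ≈ 0.0627 m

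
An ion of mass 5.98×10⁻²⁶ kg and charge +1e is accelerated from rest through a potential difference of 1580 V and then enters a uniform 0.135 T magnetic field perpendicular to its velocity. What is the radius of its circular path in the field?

r ≈ 0.254 m

Acceleration: |q|V = ½mv² ⇒ v = √(2|q|V/m) = √(2·1.602×10⁻¹⁹·1580/5.98×10⁻²⁶) ≈ 9.201×10⁴ m/s.
In the field: r = mv/(|q|B) = (5.98×10⁻²⁶)(9.201×10⁴)/((1.602×10⁻¹⁹)(0.135)) ≈ 0.254 m.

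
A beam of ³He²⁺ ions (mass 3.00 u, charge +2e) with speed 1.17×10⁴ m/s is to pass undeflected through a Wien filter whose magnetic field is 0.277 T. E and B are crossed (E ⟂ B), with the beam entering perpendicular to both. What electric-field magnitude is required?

E = 3240 V/m

For straight-line motion qE = qvB, so E = vB.
E = 1.17×10⁴ × 0.277 = 3240 V/m.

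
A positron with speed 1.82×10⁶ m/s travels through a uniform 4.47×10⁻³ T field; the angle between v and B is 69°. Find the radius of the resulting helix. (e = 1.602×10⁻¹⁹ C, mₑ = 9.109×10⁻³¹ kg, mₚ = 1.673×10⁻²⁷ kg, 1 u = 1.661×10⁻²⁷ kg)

v⊥ = v sinθ = 1.82×10⁶·sin69° ≈ 1.699×10⁶ m/s.
r = m v⊥/(|q|B) = (9.109×10⁻³¹)(1.699×10⁶)/((1.602×10⁻¹⁹)(4.47×10⁻³)) ≈ 2.16×10⁻³ m.

r ≈ 2.16×10⁻³ m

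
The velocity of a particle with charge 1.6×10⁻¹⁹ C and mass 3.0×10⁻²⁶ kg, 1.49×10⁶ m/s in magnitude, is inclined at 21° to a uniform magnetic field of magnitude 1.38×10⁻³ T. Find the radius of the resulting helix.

v⊥ = v sinθ = 1.49×10⁶·sin21° ≈ 5.340×10⁵ m/s.
r = m v⊥/(|q|B) = (3.0×10⁻²⁶)(5.340×10⁵)/((1.6×10⁻¹⁹)(1.38×10⁻³)) ≈ 72.6 m.

r ≈ 72.6 m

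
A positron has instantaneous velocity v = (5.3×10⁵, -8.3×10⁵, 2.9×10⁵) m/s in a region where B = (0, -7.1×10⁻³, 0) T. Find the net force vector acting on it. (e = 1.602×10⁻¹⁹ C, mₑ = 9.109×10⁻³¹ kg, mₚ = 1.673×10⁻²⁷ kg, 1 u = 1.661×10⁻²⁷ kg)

v×B = (2060, 0, -3760) N/C.
F = q v×B = (1.602×10⁻¹⁹ C)·(2060, 0, -3760) = (3.30×10⁻¹⁶, 0, -6.03×10⁻¹⁶) N.

F ≈ (3.30×10⁻¹⁶, 0, -6.03×10⁻¹⁶) N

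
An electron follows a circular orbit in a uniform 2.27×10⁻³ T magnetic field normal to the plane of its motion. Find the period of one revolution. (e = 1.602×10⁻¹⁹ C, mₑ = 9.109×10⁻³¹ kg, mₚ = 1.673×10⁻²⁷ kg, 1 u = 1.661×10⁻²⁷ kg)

T ≈ 1.57×10⁻⁸ s

The cyclotron period depends only on m, q, B: T = 2πm/(|q|B).
T = 2π(9.109×10⁻³¹)/((1.602×10⁻¹⁹)(2.27×10⁻³)) ≈ 1.57×10⁻⁸ s.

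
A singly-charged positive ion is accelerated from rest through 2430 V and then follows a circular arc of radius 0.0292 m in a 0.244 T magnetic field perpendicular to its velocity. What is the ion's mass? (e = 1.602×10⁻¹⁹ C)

m ≈ 1.67×10⁻²⁷ kg

Combine |q|V = ½mv² and r = mv/(|q|B): eliminate v to get m = qB²r²/(2V).
m = (1.602×10⁻¹⁹)(0.244)²(0.0292)²/(2·2430) ≈ 1.67×10⁻²⁷ kg.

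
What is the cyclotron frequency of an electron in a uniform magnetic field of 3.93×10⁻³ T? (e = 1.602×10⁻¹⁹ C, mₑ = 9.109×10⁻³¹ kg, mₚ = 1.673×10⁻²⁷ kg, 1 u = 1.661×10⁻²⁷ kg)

f = |q|B/(2πm).
f = (1.602×10⁻¹⁹)(3.93×10⁻³)/(2π·9.109×10⁻³¹) ≈ 1.10×10⁸ Hz.

f ≈ 1.10×10⁸ Hz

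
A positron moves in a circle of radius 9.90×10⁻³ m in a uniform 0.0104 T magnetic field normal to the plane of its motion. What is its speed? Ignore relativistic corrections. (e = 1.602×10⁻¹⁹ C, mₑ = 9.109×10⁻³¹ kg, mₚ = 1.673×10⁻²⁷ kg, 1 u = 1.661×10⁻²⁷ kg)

v ≈ 1.81×10⁷ m/s

From |q|vB = mv²/r, v = |q|Br/m.
v = (1.602×10⁻¹⁹)(0.0104)(9.90×10⁻³)/9.109×10⁻³¹ ≈ 1.81×10⁷ m/s.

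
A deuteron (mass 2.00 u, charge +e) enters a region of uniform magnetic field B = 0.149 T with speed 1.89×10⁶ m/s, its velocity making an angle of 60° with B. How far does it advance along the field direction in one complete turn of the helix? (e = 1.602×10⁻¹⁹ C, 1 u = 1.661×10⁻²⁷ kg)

v∥ = v cosθ = 1.89×10⁶·cos60° ≈ 9.450×10⁵ m/s.
T = 2πm/(|q|B) = 2π(3.322×10⁻²⁷)/((1.602×10⁻¹⁹)(0.149)) ≈ 8.744×10⁻⁷ s.
pitch = v∥ T = (9.450×10⁵)(8.744×10⁻⁷) ≈ 0.826 m.

p ≈ 0.826 m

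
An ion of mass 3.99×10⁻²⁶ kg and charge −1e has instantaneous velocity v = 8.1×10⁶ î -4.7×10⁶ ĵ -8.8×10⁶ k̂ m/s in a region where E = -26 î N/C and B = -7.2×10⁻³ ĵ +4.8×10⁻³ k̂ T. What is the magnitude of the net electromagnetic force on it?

v×B = (-8.59×10⁴, -3.89×10⁴, -5.83×10⁴) N/C.
E + v×B = (-8.59×10⁴, -3.89×10⁴, -5.83×10⁴) N/C.
F = q(E + v×B) = (−1.602×10⁻¹⁹ C)·(-8.59×10⁴, -3.89×10⁴, -5.83×10⁴) = (1.38×10⁻¹⁴, 6.23×10⁻¹⁵, 9.34×10⁻¹⁵) N.
|F| = 1.78×10⁻¹⁴ N.

|F| ≈ 1.78×10⁻¹⁴ N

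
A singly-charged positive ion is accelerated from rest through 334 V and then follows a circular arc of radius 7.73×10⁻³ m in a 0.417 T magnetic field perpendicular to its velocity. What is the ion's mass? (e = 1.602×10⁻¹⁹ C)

Combine |q|V = ½mv² and r = mv/(|q|B): eliminate v to get m = qB²r²/(2V).
m = (1.602×10⁻¹⁹)(0.417)²(7.73×10⁻³)²/(2·334) ≈ 2.49×10⁻²⁷ kg.

m ≈ 2.49×10⁻²⁷ kg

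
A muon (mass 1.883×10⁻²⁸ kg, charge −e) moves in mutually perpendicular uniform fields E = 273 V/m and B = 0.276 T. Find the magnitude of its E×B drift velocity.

The steady drift has the magnetic force balancing the electric force, so v_d = E/B.
v_d = 273/0.276 = 989 m/s.

v_d ≈ 989 m/s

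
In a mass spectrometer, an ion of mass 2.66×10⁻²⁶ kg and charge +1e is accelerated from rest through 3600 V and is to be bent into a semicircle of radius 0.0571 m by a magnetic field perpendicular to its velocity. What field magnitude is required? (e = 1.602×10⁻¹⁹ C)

B ≈ 0.606 T

v = √(2|q|V/m) = √(2·1.602×10⁻¹⁹·3600/2.66×10⁻²⁶) ≈ 2.082×10⁵ m/s.
B = mv/(|q|r) = (2.66×10⁻²⁶)(2.082×10⁵)/((1.602×10⁻¹⁹)(0.0571)) ≈ 0.606 T.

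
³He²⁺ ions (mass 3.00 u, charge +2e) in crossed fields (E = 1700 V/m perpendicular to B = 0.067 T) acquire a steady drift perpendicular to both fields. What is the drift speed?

v_d ≈ 2.5×10⁴ m/s

The steady drift has the magnetic force balancing the electric force, so v_d = E/B.
v_d = 1700/0.067 = 2.5×10⁴ m/s.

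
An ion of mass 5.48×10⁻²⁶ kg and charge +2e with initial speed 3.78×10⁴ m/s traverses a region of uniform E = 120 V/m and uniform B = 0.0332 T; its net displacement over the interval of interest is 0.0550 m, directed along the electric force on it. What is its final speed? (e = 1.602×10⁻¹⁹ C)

v_f ≈ 3.88×10⁴ m/s

B does no work; ΔKE = |q|E d.
½mv_f² = ½mv₀² + |q|Ed = ½(5.48×10⁻²⁶)(3.78×10⁴)² + (3.204×10⁻¹⁹)(120)(0.0550) ≈ 3.915×10⁻¹⁷ J + 2.115×10⁻¹⁸ J ≈ 4.126×10⁻¹⁷ J.
v_f = √(2·4.126×10⁻¹⁷/5.48×10⁻²⁶) ≈ 3.88×10⁴ m/s.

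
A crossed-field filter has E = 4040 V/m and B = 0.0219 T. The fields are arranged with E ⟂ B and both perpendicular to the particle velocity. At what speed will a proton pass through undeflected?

v = 1.84×10⁵ m/s

Straight-line motion ⇒ electric and magnetic forces cancel, so E = vB.
v = E/B = 4040/0.0219 = 1.84×10⁵ m/s.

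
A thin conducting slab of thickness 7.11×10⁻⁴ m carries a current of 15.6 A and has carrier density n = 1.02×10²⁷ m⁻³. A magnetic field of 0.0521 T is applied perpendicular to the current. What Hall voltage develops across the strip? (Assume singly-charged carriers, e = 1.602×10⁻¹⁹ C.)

V_H = IB/(n e t).
V_H = (15.6)(0.0521)/((1.02×10²⁷)(1.602×10⁻¹⁹)(7.11×10⁻⁴)) ≈ 7.00×10⁻⁶ V.

V_H ≈ 7.00×10⁻⁶ V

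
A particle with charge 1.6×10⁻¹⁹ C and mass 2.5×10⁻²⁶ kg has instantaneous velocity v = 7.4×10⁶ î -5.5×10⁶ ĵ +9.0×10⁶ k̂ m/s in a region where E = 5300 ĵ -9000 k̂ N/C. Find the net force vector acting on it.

Only an electric field acts, so F = qE = (1.6×10⁻¹⁹ C)·(0, 5300, -9000) = (0, 8.48×10⁻¹⁶, -1.44×10⁻¹⁵) N.

F ≈ (0, 8.48×10⁻¹⁶, -1.44×10⁻¹⁵) N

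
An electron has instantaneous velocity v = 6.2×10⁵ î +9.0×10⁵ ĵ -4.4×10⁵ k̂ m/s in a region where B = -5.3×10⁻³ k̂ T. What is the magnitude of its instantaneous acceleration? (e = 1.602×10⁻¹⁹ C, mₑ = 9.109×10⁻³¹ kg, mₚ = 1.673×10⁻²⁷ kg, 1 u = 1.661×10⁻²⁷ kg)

|a| ≈ 1.02×10¹⁵ m/s²

v×B = (-4770, 3290, 0) N/C.
F = q v×B = (−1.602×10⁻¹⁹ C)·(-4770, 3290, 0) = (7.64×10⁻¹⁶, -5.26×10⁻¹⁶, 0) N.
|a| = |F|/m = 9.279×10⁻¹⁶/9.109×10⁻³¹ ≈ 1.02×10¹⁵ m/s².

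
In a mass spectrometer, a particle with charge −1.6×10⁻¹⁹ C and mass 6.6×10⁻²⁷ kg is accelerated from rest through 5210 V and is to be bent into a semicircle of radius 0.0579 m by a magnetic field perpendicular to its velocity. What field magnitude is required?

B ≈ 0.358 T

v = √(2|q|V/m) = √(2·1.6×10⁻¹⁹·5210/6.6×10⁻²⁷) ≈ 5.026×10⁵ m/s.
B = mv/(|q|r) = (6.6×10⁻²⁷)(5.026×10⁵)/((1.6×10⁻¹⁹)(0.0579)) ≈ 0.358 T.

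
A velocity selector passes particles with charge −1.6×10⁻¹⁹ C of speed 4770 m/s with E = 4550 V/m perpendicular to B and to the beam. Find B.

Balance of forces in the selector: qE = qvB ⇒ B = E/v.
B = 4550/4770 = 0.954 T.

B = 0.954 T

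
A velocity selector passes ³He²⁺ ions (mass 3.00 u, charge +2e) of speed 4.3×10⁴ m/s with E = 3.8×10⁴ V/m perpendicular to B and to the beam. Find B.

B = 0.88 T

Balance of forces in the selector: qE = qvB ⇒ B = E/v.
B = 3.8×10⁴/4.3×10⁴ = 0.88 T.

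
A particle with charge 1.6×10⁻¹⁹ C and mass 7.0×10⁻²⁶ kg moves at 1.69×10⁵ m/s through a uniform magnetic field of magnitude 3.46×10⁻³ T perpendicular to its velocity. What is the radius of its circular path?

r ≈ 21.4 m

The magnetic force provides the centripetal force: |q|vB = mv²/r.
r = mv/(|q|B) = (7.0×10⁻²⁶)(1.69×10⁵)/((1.6×10⁻¹⁹)(3.46×10⁻³)) ≈ 21.4 m.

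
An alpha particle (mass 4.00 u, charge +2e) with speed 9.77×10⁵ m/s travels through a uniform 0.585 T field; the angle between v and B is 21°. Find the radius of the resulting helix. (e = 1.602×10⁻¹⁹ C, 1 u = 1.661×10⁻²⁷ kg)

r ≈ 0.0124 m

v⊥ = v sinθ = 9.77×10⁵·sin21° ≈ 3.501×10⁵ m/s.
r = m v⊥/(|q|B) = (6.644×10⁻²⁷)(3.501×10⁵)/((3.204×10⁻¹⁹)(0.585)) ≈ 0.0124 m.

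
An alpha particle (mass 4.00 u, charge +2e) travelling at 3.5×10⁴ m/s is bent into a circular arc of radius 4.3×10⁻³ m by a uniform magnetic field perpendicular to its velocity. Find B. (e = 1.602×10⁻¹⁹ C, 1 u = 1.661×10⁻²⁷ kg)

B ≈ 0.17 T

From |q|vB = mv²/r, B = mv/(|q|r).
B = (6.644×10⁻²⁷)(3.5×10⁴)/((3.204×10⁻¹⁹)(4.3×10⁻³)) ≈ 0.17 T.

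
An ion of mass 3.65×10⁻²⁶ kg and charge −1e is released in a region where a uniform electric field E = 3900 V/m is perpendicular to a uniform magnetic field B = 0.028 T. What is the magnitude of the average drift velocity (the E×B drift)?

The E×B drift speed is v_d = E/B.
v_d = 3900/0.028 = 1.4×10⁵ m/s.

v_d ≈ 1.4×10⁵ m/s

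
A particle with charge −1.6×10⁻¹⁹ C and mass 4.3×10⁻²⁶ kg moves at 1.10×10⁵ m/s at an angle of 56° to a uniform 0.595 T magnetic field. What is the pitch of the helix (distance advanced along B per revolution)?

p ≈ 0.175 m

v∥ = v cosθ = 1.10×10⁵·cos56° ≈ 6.151×10⁴ m/s.
T = 2πm/(|q|B) = 2π(4.3×10⁻²⁶)/((1.6×10⁻¹⁹)(0.595)) ≈ 2.838×10⁻⁶ s.
pitch = v∥ T = (6.151×10⁴)(2.838×10⁻⁶) ≈ 0.175 m.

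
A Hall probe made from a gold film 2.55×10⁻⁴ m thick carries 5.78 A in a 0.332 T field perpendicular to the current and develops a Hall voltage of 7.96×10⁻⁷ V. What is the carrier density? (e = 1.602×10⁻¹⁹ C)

n ≈ 5.90×10²⁸ m⁻³

From V_H = IB/(n e t), n = IB/(V_H e t).
n = (5.78)(0.332)/((7.96×10⁻⁷)(1.602×10⁻¹⁹)(2.55×10⁻⁴)) ≈ 5.90×10²⁸ m⁻³.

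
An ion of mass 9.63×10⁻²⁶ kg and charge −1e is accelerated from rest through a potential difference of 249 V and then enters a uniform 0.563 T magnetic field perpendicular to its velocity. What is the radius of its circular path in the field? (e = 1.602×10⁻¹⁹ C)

r ≈ 0.0307 m

Acceleration: |q|V = ½mv² ⇒ v = √(2|q|V/m) = √(2·1.602×10⁻¹⁹·249/9.63×10⁻²⁶) ≈ 2.878×10⁴ m/s.
In the field: r = mv/(|q|B) = (9.63×10⁻²⁶)(2.878×10⁴)/((1.602×10⁻¹⁹)(0.563)) ≈ 0.0307 m.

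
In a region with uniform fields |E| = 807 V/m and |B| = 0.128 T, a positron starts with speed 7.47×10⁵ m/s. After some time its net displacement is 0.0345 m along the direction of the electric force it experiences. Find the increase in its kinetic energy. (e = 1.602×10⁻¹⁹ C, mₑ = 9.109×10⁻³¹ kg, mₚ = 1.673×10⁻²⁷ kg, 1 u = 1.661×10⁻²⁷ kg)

The magnetic force is always ⟂ v and does no work; only the electric force changes KE.
ΔKE = F_E · d = |q|E d = (1.602×10⁻¹⁹)(807)(0.0345) ≈ 4.46×10⁻¹⁸ J.

ΔKE ≈ 4.46×10⁻¹⁸ J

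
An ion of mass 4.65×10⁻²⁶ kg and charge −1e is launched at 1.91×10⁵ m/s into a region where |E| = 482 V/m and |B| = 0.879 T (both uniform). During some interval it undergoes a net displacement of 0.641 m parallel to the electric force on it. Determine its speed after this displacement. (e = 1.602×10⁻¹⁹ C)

B does no work; ΔKE = |q|E d.
½mv_f² = ½mv₀² + |q|Ed = ½(4.65×10⁻²⁶)(1.91×10⁵)² + (1.602×10⁻¹⁹)(482)(0.641) ≈ 8.482×10⁻¹⁶ J + 4.950×10⁻¹⁷ J ≈ 8.977×10⁻¹⁶ J.
v_f = √(2·8.977×10⁻¹⁶/4.65×10⁻²⁶) ≈ 1.96×10⁵ m/s.

v_f ≈ 1.96×10⁵ m/s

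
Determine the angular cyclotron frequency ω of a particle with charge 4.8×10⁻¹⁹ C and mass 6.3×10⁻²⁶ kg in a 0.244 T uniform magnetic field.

ω = |q|B/m.
ω = (4.8×10⁻¹⁹)(0.244)/6.3×10⁻²⁶ ≈ 1.86×10⁶ rad/s.

ω ≈ 1.86×10⁶ rad/s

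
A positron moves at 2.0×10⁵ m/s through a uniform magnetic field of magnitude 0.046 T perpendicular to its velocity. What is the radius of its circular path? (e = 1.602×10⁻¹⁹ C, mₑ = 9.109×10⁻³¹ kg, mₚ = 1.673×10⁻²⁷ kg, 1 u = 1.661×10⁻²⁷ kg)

r ≈ 2.5×10⁻⁵ m

The magnetic force provides the centripetal force: |q|vB = mv²/r.
r = mv/(|q|B) = (9.109×10⁻³¹)(2.0×10⁵)/((1.602×10⁻¹⁹)(0.046)) ≈ 2.5×10⁻⁵ m.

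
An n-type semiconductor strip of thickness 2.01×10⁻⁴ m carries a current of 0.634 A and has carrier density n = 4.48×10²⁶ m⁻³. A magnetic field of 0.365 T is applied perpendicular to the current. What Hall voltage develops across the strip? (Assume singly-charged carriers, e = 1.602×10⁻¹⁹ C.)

V_H = IB/(n e t).
V_H = (0.634)(0.365)/((4.48×10²⁶)(1.602×10⁻¹⁹)(2.01×10⁻⁴)) ≈ 1.60×10⁻⁵ V.

V_H ≈ 1.60×10⁻⁵ V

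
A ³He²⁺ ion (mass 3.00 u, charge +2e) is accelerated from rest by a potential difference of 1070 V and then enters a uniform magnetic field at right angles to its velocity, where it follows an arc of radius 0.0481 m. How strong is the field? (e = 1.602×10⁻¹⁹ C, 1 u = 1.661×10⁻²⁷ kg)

v = √(2|q|V/m) = √(2·3.204×10⁻¹⁹·1070/4.983×10⁻²⁷) ≈ 3.709×10⁵ m/s.
B = mv/(|q|r) = (4.983×10⁻²⁷)(3.709×10⁵)/((3.204×10⁻¹⁹)(0.0481)) ≈ 0.120 T.

B ≈ 0.120 T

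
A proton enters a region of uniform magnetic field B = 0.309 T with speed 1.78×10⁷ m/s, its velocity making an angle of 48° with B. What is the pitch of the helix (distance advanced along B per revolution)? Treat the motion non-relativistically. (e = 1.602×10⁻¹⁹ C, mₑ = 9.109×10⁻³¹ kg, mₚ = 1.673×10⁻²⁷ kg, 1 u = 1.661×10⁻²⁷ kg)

p ≈ 2.53 m

v∥ = v cosθ = 1.78×10⁷·cos48° ≈ 1.191×10⁷ m/s.
T = 2πm/(|q|B) = 2π(1.673×10⁻²⁷)/((1.602×10⁻¹⁹)(0.309)) ≈ 2.124×10⁻⁷ s.
pitch = v∥ T = (1.191×10⁷)(2.124×10⁻⁷) ≈ 2.53 m.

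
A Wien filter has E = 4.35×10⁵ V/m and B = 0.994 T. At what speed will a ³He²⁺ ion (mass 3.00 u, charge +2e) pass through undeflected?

v = 4.38×10⁵ m/s

Zero net Lorentz force requires |qE| = |q v×B|, i.e. E = vB.
v = E/B = 4.35×10⁵/0.994 = 4.38×10⁵ m/s.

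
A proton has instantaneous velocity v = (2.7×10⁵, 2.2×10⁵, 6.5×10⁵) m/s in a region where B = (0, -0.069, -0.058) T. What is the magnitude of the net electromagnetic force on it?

v×B = (3.21×10⁴, 1.57×10⁴, -1.86×10⁴) N/C.
F = q v×B = (1.602×10⁻¹⁹ C)·(3.21×10⁴, 1.57×10⁴, -1.86×10⁴) = (5.14×10⁻¹⁵, 2.51×10⁻¹⁵, -2.98×10⁻¹⁵) N.
|F| = 6.45×10⁻¹⁵ N.

|F| ≈ 6.45×10⁻¹⁵ N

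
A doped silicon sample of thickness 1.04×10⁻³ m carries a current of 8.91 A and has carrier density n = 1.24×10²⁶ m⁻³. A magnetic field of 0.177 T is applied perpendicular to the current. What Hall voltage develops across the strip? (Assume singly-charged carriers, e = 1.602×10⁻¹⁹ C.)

V_H = IB/(n e t).
V_H = (8.91)(0.177)/((1.24×10²⁶)(1.602×10⁻¹⁹)(1.04×10⁻³)) ≈ 7.63×10⁻⁵ V.

V_H ≈ 7.63×10⁻⁵ V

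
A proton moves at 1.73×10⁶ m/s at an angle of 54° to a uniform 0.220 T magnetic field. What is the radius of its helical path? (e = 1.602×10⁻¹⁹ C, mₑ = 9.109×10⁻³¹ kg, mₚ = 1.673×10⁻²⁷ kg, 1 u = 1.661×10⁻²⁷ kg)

v⊥ = v sinθ = 1.73×10⁶·sin54° ≈ 1.400×10⁶ m/s.
r = m v⊥/(|q|B) = (1.673×10⁻²⁷)(1.400×10⁶)/((1.602×10⁻¹⁹)(0.220)) ≈ 0.0664 m.

r ≈ 0.0664 m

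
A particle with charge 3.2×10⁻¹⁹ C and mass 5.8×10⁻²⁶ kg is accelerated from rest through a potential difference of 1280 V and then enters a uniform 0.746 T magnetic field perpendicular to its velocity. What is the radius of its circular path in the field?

r ≈ 0.0289 m

Acceleration: |q|V = ½mv² ⇒ v = √(2|q|V/m) = √(2·3.2×10⁻¹⁹·1280/5.8×10⁻²⁶) ≈ 1.188×10⁵ m/s.
In the field: r = mv/(|q|B) = (5.8×10⁻²⁶)(1.188×10⁵)/((3.2×10⁻¹⁹)(0.746)) ≈ 0.0289 m.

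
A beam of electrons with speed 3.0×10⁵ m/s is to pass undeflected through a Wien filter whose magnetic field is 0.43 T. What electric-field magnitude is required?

E = 1.3×10⁵ V/m

For straight-line motion qE = qvB, so E = vB.
E = 3.0×10⁵ × 0.43 = 1.3×10⁵ V/m.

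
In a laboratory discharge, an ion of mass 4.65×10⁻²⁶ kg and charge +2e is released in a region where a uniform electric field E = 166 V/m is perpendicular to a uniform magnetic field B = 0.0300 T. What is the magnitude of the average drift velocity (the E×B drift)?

In crossed fields the guiding centre drifts at v_d = |E×B|/B² = E/B, independent of charge and mass.
v_d = 166/0.0300 = 5530 m/s.

v_d ≈ 5530 m/s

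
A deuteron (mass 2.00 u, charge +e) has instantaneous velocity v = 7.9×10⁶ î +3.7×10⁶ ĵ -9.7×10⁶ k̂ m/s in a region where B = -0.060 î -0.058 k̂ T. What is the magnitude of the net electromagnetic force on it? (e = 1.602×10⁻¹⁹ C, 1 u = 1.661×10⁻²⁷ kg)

|F| ≈ 1.74×10⁻¹³ N

v×B = (-2.15×10⁵, 1.04×10⁶, 2.22×10⁵) N/C.
F = q v×B = (1.602×10⁻¹⁹ C)·(-2.15×10⁵, 1.04×10⁶, 2.22×10⁵) = (-3.44×10⁻¹⁴, 1.67×10⁻¹³, 3.56×10⁻¹⁴) N.
|F| = 1.74×10⁻¹³ N.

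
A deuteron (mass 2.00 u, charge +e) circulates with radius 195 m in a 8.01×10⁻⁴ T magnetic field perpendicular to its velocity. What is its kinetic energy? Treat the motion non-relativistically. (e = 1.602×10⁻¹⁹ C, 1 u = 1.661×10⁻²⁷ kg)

v = |q|Br/m, then KE = ½mv² = (qBr)²/(2m).
v = (1.602×10⁻¹⁹)(8.01×10⁻⁴)(195)/3.322×10⁻²⁷ ≈ 7.532×10⁶ m/s.
KE = ½(3.322×10⁻²⁷)(7.532×10⁶)² ≈ 9.42×10⁻¹⁴ J.

KE ≈ 9.42×10⁻¹⁴ J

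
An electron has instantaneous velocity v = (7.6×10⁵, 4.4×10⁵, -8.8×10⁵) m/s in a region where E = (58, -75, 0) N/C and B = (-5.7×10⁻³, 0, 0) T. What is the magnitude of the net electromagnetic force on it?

v×B = (0, 5020, 2510) N/C.
E + v×B = (58.0, 4940, 2510) N/C.
F = q(E + v×B) = (−1.602×10⁻¹⁹ C)·(58.0, 4940, 2510) = (-9.29×10⁻¹⁸, -7.92×10⁻¹⁶, -4.02×10⁻¹⁶) N.
|F| = 8.88×10⁻¹⁶ N.

|F| ≈ 8.88×10⁻¹⁶ N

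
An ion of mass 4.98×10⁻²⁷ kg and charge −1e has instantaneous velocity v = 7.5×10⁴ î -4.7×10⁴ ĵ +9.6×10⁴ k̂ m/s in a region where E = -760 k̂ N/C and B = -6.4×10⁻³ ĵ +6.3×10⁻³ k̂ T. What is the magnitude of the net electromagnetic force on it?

|F| ≈ 2.19×10⁻¹⁶ N

v×B = (318, -472, -480) N/C.
E + v×B = (318, -472, -1240) N/C.
F = q(E + v×B) = (−1.602×10⁻¹⁹ C)·(318, -472, -1240) = (-5.10×10⁻¹⁷, 7.57×10⁻¹⁷, 1.99×10⁻¹⁶) N.
|F| = 2.19×10⁻¹⁶ N.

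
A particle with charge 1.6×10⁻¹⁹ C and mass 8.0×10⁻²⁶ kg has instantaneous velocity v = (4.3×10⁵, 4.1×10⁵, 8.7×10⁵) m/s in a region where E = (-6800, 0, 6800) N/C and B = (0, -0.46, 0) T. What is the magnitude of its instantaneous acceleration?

|a| ≈ 8.75×10¹¹ m/s²

v×B = (4.00×10⁵, 0, -1.98×10⁵) N/C.
E + v×B = (3.93×10⁵, 0, -1.91×10⁵) N/C.
F = q(E + v×B) = (1.6×10⁻¹⁹ C)·(3.93×10⁵, 0, -1.91×10⁵) = (6.29×10⁻¹⁴, 0, -3.06×10⁻¹⁴) N.
|a| = |F|/m = 6.997×10⁻¹⁴/8.0×10⁻²⁶ ≈ 8.75×10¹¹ m/s².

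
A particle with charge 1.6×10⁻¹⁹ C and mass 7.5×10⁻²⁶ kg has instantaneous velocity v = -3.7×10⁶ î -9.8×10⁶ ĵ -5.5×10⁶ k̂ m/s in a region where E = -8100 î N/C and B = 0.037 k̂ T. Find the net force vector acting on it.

F ≈ (-5.93×10⁻¹⁴, 2.19×10⁻¹⁴, 0) N

v×B = (-3.63×10⁵, 1.37×10⁵, 0) N/C.
E + v×B = (-3.71×10⁵, 1.37×10⁵, 0) N/C.
F = q(E + v×B) = (1.6×10⁻¹⁹ C)·(-3.71×10⁵, 1.37×10⁵, 0) = (-5.93×10⁻¹⁴, 2.19×10⁻¹⁴, 0) N.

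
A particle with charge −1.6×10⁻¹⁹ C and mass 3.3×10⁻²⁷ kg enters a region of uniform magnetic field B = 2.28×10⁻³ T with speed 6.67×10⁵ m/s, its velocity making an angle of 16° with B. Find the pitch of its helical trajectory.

p ≈ 36.4 m

v∥ = v cosθ = 6.67×10⁵·cos16° ≈ 6.412×10⁵ m/s.
T = 2πm/(|q|B) = 2π(3.3×10⁻²⁷)/((1.6×10⁻¹⁹)(2.28×10⁻³)) ≈ 5.684×10⁻⁵ s.
pitch = v∥ T = (6.412×10⁵)(5.684×10⁻⁵) ≈ 36.4 m.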